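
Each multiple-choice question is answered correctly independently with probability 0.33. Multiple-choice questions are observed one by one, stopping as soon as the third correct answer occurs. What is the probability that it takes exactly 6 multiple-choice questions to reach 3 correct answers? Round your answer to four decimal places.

Y = trial on which the third success occurs; negative binomial, r=3, p=0.33.
P(Y=6) = C(5,2) · p^3 · (1−p)^3
= 10 · 0.035937 · 0.30076 = 0.108085

0.1081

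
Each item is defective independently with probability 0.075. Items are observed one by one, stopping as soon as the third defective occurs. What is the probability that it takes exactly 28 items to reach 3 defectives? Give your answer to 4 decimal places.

0.0211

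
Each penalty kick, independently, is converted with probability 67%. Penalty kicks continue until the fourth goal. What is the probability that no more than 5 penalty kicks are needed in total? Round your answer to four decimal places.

Finishing within 5 penalty kicks ⇔ at least 4 successes in the first 5. With X ~ Binomial(5, 0.67), P(Y ≤ 5) = 1 − P(X ≤ 3).
  k=0: C(5,0)·0.67^0·0.33^5 = 0.003914
  k=1: C(5,1)·0.67^1·0.33^4 = 0.039728
  k=2: C(5,2)·0.67^2·0.33^3 = 0.161321
  k=3: C(5,3)·0.67^3·0.33^2 = 0.327531
1 − 0.532494 = 0.467506

0.4675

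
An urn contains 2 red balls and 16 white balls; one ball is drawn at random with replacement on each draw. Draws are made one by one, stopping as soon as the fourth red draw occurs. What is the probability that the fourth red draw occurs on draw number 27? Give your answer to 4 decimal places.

Y = trial on which the fourth success occurs; negative binomial, r=4, p=0.111111.
P(Y=27) = C(26,3) · p^4 · (1−p)^23
= 2600 · 0.00015242 · 0.066603 = 0.026393

0.0264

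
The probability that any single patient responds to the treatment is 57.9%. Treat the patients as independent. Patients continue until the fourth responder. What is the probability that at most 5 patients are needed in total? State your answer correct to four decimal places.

Finishing within 5 patients ⇔ at least 4 successes in the first 5. With X ~ Binomial(5, 0.579), P(Y ≤ 5) = 1 − P(X ≤ 3).
  k=0: C(5,0)·0.579^0·0.421^5 = 0.013225
  k=1: C(5,1)·0.579^1·0.421^4 = 0.090945
  k=2: C(5,2)·0.579^2·0.421^3 = 0.250152
  k=3: C(5,3)·0.579^3·0.421^2 = 0.344033
1 − 0.698355 = 0.301645

0.3016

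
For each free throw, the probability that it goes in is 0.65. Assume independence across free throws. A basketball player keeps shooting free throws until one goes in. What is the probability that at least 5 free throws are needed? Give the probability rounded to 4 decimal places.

0.0150

Y = number of free throws to the first success; geometric, p = 0.65.
P(Y > 4) = P(first 4 all fail) = (1−p)^4 = 0.015006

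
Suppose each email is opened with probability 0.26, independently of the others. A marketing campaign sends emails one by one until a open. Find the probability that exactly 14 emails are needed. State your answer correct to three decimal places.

0.005

Geometric (trials to first success), p = 0.26.
P(Y = 14) = (1−p)^13 · p = 0.019953 · 0.26 = 0.00519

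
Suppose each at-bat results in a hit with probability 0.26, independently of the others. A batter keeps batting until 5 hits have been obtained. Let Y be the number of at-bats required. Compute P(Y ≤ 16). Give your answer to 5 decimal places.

Finishing within 16 at-bats ⇔ at least 5 successes in the first 16. With X ~ Binomial(16, 0.26), P(Y ≤ 16) = 1 − P(X ≤ 4).
  k=0: C(16,0)·0.26^0·0.74^16 = 0.0080855
  k=1: C(16,1)·0.26^1·0.74^15 = 0.0454537
  k=2: C(16,2)·0.26^2·0.74^14 = 0.1197766
  k=3: C(16,3)·0.26^3·0.74^13 = 0.1963905
  k=4: C(16,4)·0.26^4·0.74^12 = 0.2242567
1 − 0.5939630 = 0.4060370

0.40604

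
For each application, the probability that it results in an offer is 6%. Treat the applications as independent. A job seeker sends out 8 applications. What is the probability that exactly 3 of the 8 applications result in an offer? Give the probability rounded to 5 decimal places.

0.00888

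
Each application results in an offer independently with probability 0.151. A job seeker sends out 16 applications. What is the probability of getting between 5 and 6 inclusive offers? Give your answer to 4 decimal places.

0.0751

X ~ Binomial(16, 0.151); P(5 ≤ X ≤ 6) = Σ C(16,k) p^k (1−p)^(16−k) over k:
  k=5: C(16,5)·0.151^5·0.849^11 = 0.056644
  k=6: C(16,6)·0.151^6·0.849^10 = 0.018470
Total = 0.075114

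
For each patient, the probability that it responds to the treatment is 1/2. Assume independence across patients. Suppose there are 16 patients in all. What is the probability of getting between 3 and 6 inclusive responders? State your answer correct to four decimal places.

0.2252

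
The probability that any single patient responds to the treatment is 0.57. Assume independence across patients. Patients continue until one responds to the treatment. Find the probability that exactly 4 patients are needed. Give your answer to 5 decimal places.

Geometric (trials to first success), p = 0.57.
P(Y = 4) = (1−p)^3 · p = 0.079507 · 0.57 = 0.0453190

0.04532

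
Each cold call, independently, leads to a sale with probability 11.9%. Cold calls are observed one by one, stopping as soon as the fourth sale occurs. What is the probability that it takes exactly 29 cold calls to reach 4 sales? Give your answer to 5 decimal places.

Y = trial on which the fourth success occurs; negative binomial, r=4, p=0.119.
P(Y=29) = C(28,3) · p^4 · (1−p)^25
= 3276 · 0.00020053 · 0.042111 = 0.0276649

0.02766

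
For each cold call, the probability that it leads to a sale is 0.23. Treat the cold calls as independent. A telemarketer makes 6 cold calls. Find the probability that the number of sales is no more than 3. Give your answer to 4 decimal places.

0.9720

X ~ Binomial(6, 0.23); P(X ≤ 3) = Σ C(6,k) p^k (1−p)^(6−k) over k:
  k=0: C(6,0)·0.23^0·0.77^6 = 0.208422
  k=1: C(6,1)·0.23^1·0.77^5 = 0.373536
  k=2: C(6,2)·0.23^2·0.77^4 = 0.278939
  k=3: C(6,3)·0.23^3·0.77^3 = 0.111093
Total = 0.971991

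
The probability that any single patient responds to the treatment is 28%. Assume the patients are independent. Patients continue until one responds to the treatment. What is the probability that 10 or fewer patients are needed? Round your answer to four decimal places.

0.9626

Y = number of patients to the first success; geometric, p = 0.28.
P(Y ≤ 10) = 1 − (1−p)^10 = 1 − 0.037439 = 0.962561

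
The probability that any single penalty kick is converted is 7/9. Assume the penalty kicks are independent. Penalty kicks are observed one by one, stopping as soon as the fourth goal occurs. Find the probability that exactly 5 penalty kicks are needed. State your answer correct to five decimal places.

0.32529

Y = trial on which the fourth success occurs; negative binomial, r=4, p=0.777778.
P(Y=5) = C(4,3) · p^4 · (1−p)^1
= 4 · 0.36595 · 0.22222 = 0.3252892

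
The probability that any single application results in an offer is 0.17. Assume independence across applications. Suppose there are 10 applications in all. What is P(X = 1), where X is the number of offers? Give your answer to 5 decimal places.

0.31780

X ~ Binomial(n=10, p=0.17).
P(X=1) = C(10,1) · p^1 · (1−p)^9
= 10 · 0.17 · 0.18694 = 0.3177984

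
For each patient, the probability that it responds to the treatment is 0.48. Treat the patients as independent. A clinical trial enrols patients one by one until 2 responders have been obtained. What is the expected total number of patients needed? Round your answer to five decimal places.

4.16667

Y = total patients until the second success; negative binomial with r=2, p=0.48.
E[Y] = r / p = 2 / 0.48 = 4.1666667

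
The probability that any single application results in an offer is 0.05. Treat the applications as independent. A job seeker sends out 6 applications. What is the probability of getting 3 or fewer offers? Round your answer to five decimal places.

X ~ Binomial(6, 0.05); P(X ≤ 3) = Σ C(6,k) p^k (1−p)^(6−k) over k:
  k=0: C(6,0)·0.05^0·0.95^6 = 0.7350919
  k=1: C(6,1)·0.05^1·0.95^5 = 0.2321343
  k=2: C(6,2)·0.05^2·0.95^4 = 0.0305440
  k=3: C(6,3)·0.05^3·0.95^3 = 0.0021434
Total = 0.9999136

0.99991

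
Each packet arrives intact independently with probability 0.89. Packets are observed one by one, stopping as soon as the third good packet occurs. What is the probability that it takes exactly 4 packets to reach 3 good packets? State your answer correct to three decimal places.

0.233

Y = trial on which the third success occurs; negative binomial, r=3, p=0.89.
P(Y=4) = C(3,2) · p^3 · (1−p)^1
= 3 · 0.70497 · 0.11 = 0.23264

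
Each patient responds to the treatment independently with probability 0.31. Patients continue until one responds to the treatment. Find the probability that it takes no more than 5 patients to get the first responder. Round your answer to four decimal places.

0.8436

Y = number of patients to the first success; geometric, p = 0.31.
P(Y ≤ 5) = 1 − (1−p)^5 = 1 − 0.156403 = 0.843597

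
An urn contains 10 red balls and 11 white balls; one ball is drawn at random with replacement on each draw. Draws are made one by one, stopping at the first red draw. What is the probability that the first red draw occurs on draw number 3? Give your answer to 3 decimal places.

0.131

Geometric (trials to first success), p = 0.476190.
P(Y = 3) = (1−p)^2 · p = 0.27438 · 0.476190 = 0.13066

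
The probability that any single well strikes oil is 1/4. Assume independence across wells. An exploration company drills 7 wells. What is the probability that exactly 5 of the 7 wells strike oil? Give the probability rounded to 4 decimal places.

0.0115

X ~ Binomial(n=7, p=0.25).
P(X=5) = C(7,5) · p^5 · (1−p)^2
= 21 · 0.00097656 · 0.5625 = 0.011536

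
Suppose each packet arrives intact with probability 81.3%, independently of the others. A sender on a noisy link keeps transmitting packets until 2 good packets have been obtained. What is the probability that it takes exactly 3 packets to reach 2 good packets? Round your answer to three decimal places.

Y = trial on which the second success occurs; negative binomial, r=2, p=0.813.
P(Y=3) = C(2,1) · p^2 · (1−p)^1
= 2 · 0.66097 · 0.187 = 0.24720

0.247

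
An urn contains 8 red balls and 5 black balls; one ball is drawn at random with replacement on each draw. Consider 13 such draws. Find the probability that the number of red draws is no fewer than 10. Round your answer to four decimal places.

X ~ Binomial(13, 0.615385); P(X ≥ 10) = Σ C(13,k) p^k (1−p)^(13−k) over k:
  k=10: C(13,10)·0.615385^10·0.384615^3 = 0.126740
  k=11: C(13,11)·0.615385^11·0.384615^2 = 0.055305
  k=12: C(13,12)·0.615385^12·0.384615^1 = 0.014748
  k=13: C(13,13)·0.615385^13·0.384615^0 = 0.001815
Total = 0.198607

0.1986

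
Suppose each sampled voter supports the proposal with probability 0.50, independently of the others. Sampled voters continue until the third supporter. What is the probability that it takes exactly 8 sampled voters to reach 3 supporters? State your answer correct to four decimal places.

0.0820

Y = trial on which the third success occurs; negative binomial, r=3, p=0.50.
P(Y=8) = C(7,2) · p^3 · (1−p)^5
= 21 · 0.125 · 0.03125 = 0.082031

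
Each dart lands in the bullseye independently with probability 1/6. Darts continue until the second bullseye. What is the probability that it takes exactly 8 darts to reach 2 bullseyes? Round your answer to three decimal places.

Y = trial on which the second success occurs; negative binomial, r=2, p=0.166667.
P(Y=8) = C(7,1) · p^2 · (1−p)^6
= 7 · 0.027778 · 0.3349 = 0.06512

0.065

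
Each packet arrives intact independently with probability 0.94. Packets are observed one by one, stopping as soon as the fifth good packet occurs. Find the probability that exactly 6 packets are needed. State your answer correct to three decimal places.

Y = trial on which the fifth success occurs; negative binomial, r=5, p=0.94.
P(Y=6) = C(5,4) · p^5 · (1−p)^1
= 5 · 0.7339 · 0.06 = 0.22017

0.220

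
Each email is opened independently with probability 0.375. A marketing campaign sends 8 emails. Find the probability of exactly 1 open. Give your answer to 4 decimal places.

0.1118

X ~ Binomial(n=8, p=0.375).
P(X=1) = C(8,1) · p^1 · (1−p)^7
= 8 · 0.375 · 0.037253 = 0.111759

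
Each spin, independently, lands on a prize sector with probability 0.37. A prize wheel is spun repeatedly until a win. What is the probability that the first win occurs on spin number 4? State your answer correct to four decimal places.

0.0925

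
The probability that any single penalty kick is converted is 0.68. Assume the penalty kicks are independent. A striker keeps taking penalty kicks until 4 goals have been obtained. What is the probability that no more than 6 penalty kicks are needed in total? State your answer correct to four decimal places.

Finishing within 6 penalty kicks ⇔ at least 4 successes in the first 6. With X ~ Binomial(6, 0.68), P(Y ≤ 6) = 1 − P(X ≤ 3).
  k=0: C(6,0)·0.68^0·0.32^6 = 0.001074
  k=1: C(6,1)·0.68^1·0.32^5 = 0.013690
  k=2: C(6,2)·0.68^2·0.32^4 = 0.072729
  k=3: C(6,3)·0.68^3·0.32^3 = 0.206066
1 − 0.293559 = 0.706441

0.7064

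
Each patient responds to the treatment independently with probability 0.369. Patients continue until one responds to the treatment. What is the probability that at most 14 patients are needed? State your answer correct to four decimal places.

Y = number of patients to the first success; geometric, p = 0.369.
P(Y ≤ 14) = 1 − (1−p)^14 = 1 − 0.001586 = 0.998414

0.9984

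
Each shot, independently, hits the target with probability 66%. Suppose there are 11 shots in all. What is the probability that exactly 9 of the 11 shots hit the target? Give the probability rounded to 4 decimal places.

X ~ Binomial(n=11, p=0.66).
P(X=9) = C(11,9) · p^9 · (1−p)^2
= 55 · 0.023763 · 0.1156 = 0.151083

0.1511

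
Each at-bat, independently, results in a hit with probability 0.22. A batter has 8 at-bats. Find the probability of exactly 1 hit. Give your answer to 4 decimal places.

0.3092

X ~ Binomial(n=8, p=0.22).
P(X=1) = C(8,1) · p^1 · (1−p)^7
= 8 · 0.22 · 0.17566 = 0.309154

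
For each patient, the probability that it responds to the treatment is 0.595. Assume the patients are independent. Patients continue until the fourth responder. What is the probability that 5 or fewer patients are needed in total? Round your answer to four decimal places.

0.3284

Finishing within 5 patients ⇔ at least 4 successes in the first 5. With X ~ Binomial(5, 0.595), P(Y ≤ 5) = 1 − P(X ≤ 3).
  k=0: C(5,0)·0.595^0·0.405^5 = 0.010896
  k=1: C(5,1)·0.595^1·0.405^4 = 0.080040
  k=2: C(5,2)·0.595^2·0.405^3 = 0.235179
  k=3: C(5,3)·0.595^3·0.405^2 = 0.345510
1 − 0.671626 = 0.328374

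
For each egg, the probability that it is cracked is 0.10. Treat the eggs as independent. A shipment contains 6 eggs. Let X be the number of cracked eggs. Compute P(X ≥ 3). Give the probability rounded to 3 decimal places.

0.016

X ~ Binomial(6, 0.10); P(X ≥ 3) = Σ C(6,k) p^k (1−p)^(6−k) over k:
  k=3: C(6,3)·0.10^3·0.90^3 = 0.01458
  k=4: C(6,4)·0.10^4·0.90^2 = 0.00121
  k=5: C(6,5)·0.10^5·0.90^1 = 0.00005
  k=6: C(6,6)·0.10^6·0.90^0 = 0.00000
Total = 0.01585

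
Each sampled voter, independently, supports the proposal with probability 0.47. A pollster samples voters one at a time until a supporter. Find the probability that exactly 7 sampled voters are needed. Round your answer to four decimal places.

0.0104

Geometric (trials to first success), p = 0.47.
P(Y = 7) = (1−p)^6 · p = 0.022164 · 0.47 = 0.010417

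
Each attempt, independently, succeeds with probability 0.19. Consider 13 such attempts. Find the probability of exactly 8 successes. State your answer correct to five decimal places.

0.00076

X ~ Binomial(n=13, p=0.19).
P(X=8) = C(13,8) · p^8 · (1−p)^5
= 1287 · 1.6984e-06 · 0.34868 = 0.0007621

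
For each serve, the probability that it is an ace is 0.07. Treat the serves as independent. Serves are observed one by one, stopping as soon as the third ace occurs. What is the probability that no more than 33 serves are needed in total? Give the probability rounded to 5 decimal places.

Finishing within 33 serves ⇔ at least 3 successes in the first 33. With X ~ Binomial(33, 0.07), P(Y ≤ 33) = 1 − P(X ≤ 2).
  k=0: C(33,0)·0.07^0·0.93^33 = 0.0911879
  k=1: C(33,1)·0.07^1·0.93^32 = 0.2264990
  k=2: C(33,2)·0.07^2·0.93^31 = 0.2727730
1 − 0.5904600 = 0.4095400

0.40954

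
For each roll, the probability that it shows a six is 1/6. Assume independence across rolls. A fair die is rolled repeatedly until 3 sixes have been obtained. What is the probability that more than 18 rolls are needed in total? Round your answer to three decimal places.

0.403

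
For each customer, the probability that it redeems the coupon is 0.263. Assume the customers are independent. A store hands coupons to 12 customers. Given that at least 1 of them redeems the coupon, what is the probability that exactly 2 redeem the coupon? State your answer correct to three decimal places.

X ~ Binomial(12, 0.263). Want P(X=2 | X≥1) = P(X=2) / P(X≥1).
P(X=2) = C(12,2)·0.263^2·0.737^10 = 0.21584
P(X≥1) = 1 − 0.02568 = 0.97432
Ratio = 0.21584 / 0.97432 = 0.22153

0.222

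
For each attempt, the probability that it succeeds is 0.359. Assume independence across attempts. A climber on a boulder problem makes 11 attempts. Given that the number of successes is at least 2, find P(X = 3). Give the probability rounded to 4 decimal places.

X ~ Binomial(11, 0.359). Want P(X=3 | X≥2) = P(X=3) / P(X≥2).
P(X=3) = C(11,3)·0.359^3·0.641^8 = 0.217586
P(X≥2) = 1 − 0.007507 − 0.046245 = 0.946248
Ratio = 0.217586 / 0.946248 = 0.229946

0.2299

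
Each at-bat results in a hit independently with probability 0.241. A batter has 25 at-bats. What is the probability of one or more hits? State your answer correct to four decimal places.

0.9990

P(at least one) = 1 − P(none) = 1 − (1 − 0.241)^25
= 1 − 0.001014 = 0.998986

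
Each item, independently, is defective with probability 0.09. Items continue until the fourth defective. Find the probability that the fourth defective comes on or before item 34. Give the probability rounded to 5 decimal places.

0.36669

Finishing within 34 items ⇔ at least 4 successes in the first 34. With X ~ Binomial(34, 0.09), P(Y ≤ 34) = 1 − P(X ≤ 3).
  k=0: C(34,0)·0.09^0·0.91^34 = 0.0404956
  k=1: C(34,1)·0.09^1·0.91^33 = 0.1361719
  k=2: C(34,2)·0.09^2·0.91^32 = 0.2222145
  k=3: C(34,3)·0.09^3·0.91^31 = 0.2344241
1 − 0.6333060 = 0.3666940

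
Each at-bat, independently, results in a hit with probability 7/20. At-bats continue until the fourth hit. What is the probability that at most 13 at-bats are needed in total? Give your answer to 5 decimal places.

0.72173

Finishing within 13 at-bats ⇔ at least 4 successes in the first 13. With X ~ Binomial(13, 0.35), P(Y ≤ 13) = 1 − P(X ≤ 3).
  k=0: C(13,0)·0.35^0·0.65^13 = 0.0036972
  k=1: C(13,1)·0.35^1·0.65^12 = 0.0258804
  k=2: C(13,2)·0.35^2·0.65^11 = 0.0836137
  k=3: C(13,3)·0.35^3·0.65^10 = 0.1650835
1 − 0.2782749 = 0.7217251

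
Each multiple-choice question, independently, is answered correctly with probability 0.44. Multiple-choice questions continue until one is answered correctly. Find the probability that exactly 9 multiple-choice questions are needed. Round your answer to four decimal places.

Geometric (trials to first success), p = 0.44.
P(Y = 9) = (1−p)^8 · p = 0.0096717 · 0.44 = 0.004256

0.0043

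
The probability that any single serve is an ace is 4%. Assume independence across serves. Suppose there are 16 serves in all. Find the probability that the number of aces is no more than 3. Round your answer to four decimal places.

X ~ Binomial(16, 0.04); P(X ≤ 3) = Σ C(16,k) p^k (1−p)^(16−k) over k:
  k=0: C(16,0)·0.04^0·0.96^16 = 0.520403
  k=1: C(16,1)·0.04^1·0.96^15 = 0.346935
  k=2: C(16,2)·0.04^2·0.96^14 = 0.108417
  k=3: C(16,3)·0.04^3·0.96^13 = 0.021081
Total = 0.996837

0.9968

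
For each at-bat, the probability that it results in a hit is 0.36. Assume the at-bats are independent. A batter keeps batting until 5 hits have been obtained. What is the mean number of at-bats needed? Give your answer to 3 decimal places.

Y = total at-bats until the fifth success; negative binomial with r=5, p=0.36.
E[Y] = r / p = 5 / 0.36 = 13.88889

13.889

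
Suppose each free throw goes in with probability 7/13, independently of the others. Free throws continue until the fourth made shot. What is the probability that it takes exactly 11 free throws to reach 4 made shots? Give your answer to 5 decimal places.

Y = trial on which the fourth success occurs; negative binomial, r=4, p=0.538462.
P(Y=11) = C(10,3) · p^4 · (1−p)^7
= 120 · 0.084066 · 0.0044612 = 0.0450044

0.04500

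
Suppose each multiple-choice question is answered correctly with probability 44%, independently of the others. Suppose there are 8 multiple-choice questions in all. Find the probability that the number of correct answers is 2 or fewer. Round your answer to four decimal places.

X ~ Binomial(8, 0.44); P(X ≤ 2) = Σ C(8,k) p^k (1−p)^(8−k) over k:
  k=0: C(8,0)·0.44^0·0.56^8 = 0.009672
  k=1: C(8,1)·0.44^1·0.56^7 = 0.060794
  k=2: C(8,2)·0.44^2·0.56^6 = 0.167183
Total = 0.237648

0.2376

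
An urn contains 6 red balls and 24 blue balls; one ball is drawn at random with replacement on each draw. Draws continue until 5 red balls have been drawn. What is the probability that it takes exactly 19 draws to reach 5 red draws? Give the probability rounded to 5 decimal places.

Y = trial on which the fifth success occurs; negative binomial, r=5, p=0.20.
P(Y=19) = C(18,4) · p^5 · (1−p)^14
= 3060 · 0.00032 · 0.04398 = 0.0430657

0.04307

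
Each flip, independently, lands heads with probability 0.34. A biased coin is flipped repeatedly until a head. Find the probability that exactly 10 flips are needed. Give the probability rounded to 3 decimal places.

Geometric (trials to first success), p = 0.34.
P(Y = 10) = (1−p)^9 · p = 0.023763 · 0.34 = 0.00808

0.008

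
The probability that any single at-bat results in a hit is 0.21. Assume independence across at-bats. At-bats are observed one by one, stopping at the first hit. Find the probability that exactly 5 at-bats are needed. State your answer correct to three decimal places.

Geometric (trials to first success), p = 0.21.
P(Y = 5) = (1−p)^4 · p = 0.3895 · 0.21 = 0.08180

0.082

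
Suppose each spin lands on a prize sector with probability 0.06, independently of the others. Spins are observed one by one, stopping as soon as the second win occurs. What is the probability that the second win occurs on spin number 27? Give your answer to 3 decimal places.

Y = trial on which the second success occurs; negative binomial, r=2, p=0.06.
P(Y=27) = C(26,1) · p^2 · (1−p)^25
= 26 · 0.0036 · 0.21291 = 0.01993

0.020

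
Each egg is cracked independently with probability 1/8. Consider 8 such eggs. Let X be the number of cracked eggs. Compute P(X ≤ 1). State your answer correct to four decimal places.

0.7363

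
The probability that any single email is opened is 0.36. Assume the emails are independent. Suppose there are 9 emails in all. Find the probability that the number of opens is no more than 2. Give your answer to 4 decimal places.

X ~ Binomial(9, 0.36); P(X ≤ 2) = Σ C(9,k) p^k (1−p)^(9−k) over k:
  k=0: C(9,0)·0.36^0·0.64^9 = 0.018014
  k=1: C(9,1)·0.36^1·0.64^8 = 0.091198
  k=2: C(9,2)·0.36^2·0.64^7 = 0.205195
Total = 0.314408

0.3144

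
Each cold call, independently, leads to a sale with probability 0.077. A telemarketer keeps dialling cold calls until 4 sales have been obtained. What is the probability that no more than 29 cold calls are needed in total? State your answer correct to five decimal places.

0.18081

Finishing within 29 cold calls ⇔ at least 4 successes in the first 29. With X ~ Binomial(29, 0.077), P(Y ≤ 29) = 1 − P(X ≤ 3).
  k=0: C(29,0)·0.077^0·0.923^29 = 0.0979150
  k=1: C(29,1)·0.077^1·0.923^28 = 0.2368843
  k=2: C(29,2)·0.077^2·0.923^27 = 0.2766645
  k=3: C(29,3)·0.077^3·0.923^26 = 0.2077232
1 − 0.8191870 = 0.1808130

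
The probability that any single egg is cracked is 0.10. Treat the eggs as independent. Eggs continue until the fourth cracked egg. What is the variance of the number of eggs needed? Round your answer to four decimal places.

Y = total eggs until the fourth success; negative binomial with r=4, p=0.10.
Var(Y) = r(1−p)/p² = 4·0.90 / 0.10² = 360.000000

360.0000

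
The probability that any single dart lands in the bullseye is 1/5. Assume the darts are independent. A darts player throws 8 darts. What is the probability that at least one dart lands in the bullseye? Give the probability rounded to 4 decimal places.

0.8322

P(at least one) = 1 − P(none) = 1 − (1 − 0.20)^8
= 1 − 0.167772 = 0.832228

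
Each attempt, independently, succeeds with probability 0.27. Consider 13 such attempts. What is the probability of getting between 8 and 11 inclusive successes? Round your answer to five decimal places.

X ~ Binomial(13, 0.27); P(8 ≤ X ≤ 11) = Σ C(13,k) p^k (1−p)^(13−k) over k:
  k=8: C(13,8)·0.27^8·0.73^5 = 0.0075353
  k=9: C(13,9)·0.27^9·0.73^4 = 0.0015484
  k=10: C(13,10)·0.27^10·0.73^3 = 0.0002291
  k=11: C(13,11)·0.27^11·0.73^2 = 0.0000231
Total = 0.0093359

0.00934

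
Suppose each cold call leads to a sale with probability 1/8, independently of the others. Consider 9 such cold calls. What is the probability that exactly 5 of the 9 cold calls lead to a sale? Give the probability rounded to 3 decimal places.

0.002

X ~ Binomial(n=9, p=0.125).
P(X=5) = C(9,5) · p^5 · (1−p)^4
= 126 · 3.0518e-05 · 0.58618 = 0.00225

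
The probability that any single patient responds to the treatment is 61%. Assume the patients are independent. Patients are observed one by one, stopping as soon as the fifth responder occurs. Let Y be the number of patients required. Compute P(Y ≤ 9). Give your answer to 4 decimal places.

Finishing within 9 patients ⇔ at least 5 successes in the first 9. With X ~ Binomial(9, 0.61), P(Y ≤ 9) = 1 − P(X ≤ 4).
  k=0: C(9,0)·0.61^0·0.39^9 = 0.000209
  k=1: C(9,1)·0.61^1·0.39^8 = 0.002938
  k=2: C(9,2)·0.61^2·0.39^7 = 0.018383
  k=3: C(9,3)·0.61^3·0.39^6 = 0.067090
  k=4: C(9,4)·0.61^4·0.39^5 = 0.157403
1 − 0.246023 = 0.753977

0.7540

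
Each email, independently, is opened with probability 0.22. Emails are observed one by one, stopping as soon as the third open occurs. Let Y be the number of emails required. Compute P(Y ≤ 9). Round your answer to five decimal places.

Finishing within 9 emails ⇔ at least 3 successes in the first 9. With X ~ Binomial(9, 0.22), P(Y ≤ 9) = 1 − P(X ≤ 2).
  k=0: C(9,0)·0.22^0·0.78^9 = 0.1068689
  k=1: C(9,1)·0.22^1·0.78^8 = 0.2712826
  k=2: C(9,2)·0.22^2·0.78^7 = 0.3060625
1 − 0.6842140 = 0.3157860

0.31579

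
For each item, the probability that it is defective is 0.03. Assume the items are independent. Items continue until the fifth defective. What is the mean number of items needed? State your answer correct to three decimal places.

166.667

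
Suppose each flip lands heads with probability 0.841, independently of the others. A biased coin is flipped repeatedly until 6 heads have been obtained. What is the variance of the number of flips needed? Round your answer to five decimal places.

Y = total flips until the sixth success; negative binomial with r=6, p=0.841.
Var(Y) = r(1−p)/p² = 6·0.159 / 0.841² = 1.3488274

1.34883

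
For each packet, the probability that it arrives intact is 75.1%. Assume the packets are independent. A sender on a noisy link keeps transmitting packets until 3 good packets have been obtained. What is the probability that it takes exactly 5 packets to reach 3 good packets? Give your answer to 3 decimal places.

Y = trial on which the third success occurs; negative binomial, r=3, p=0.751.
P(Y=5) = C(4,2) · p^3 · (1−p)^2
= 6 · 0.42356 · 0.062001 = 0.15757

0.158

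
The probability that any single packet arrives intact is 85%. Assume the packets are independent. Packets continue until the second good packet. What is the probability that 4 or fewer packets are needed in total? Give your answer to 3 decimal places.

Finishing within 4 packets ⇔ at least 2 successes in the first 4. With X ~ Binomial(4, 0.85), P(Y ≤ 4) = 1 − P(X ≤ 1).
  k=0: C(4,0)·0.85^0·0.15^4 = 0.00051
  k=1: C(4,1)·0.85^1·0.15^3 = 0.01148
1 − 0.01198 = 0.98802

0.988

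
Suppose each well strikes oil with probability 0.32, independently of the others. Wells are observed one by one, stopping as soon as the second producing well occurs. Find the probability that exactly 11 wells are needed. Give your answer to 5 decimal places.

0.03183

Y = trial on which the second success occurs; negative binomial, r=2, p=0.32.
P(Y=11) = C(10,1) · p^2 · (1−p)^9
= 10 · 0.1024 · 0.031087 = 0.0318332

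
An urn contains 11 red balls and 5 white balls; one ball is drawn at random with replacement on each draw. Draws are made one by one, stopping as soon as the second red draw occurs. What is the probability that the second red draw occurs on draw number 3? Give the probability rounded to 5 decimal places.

Y = trial on which the second success occurs; negative binomial, r=2, p=0.6875.
P(Y=3) = C(2,1) · p^2 · (1−p)^1
= 2 · 0.47266 · 0.3125 = 0.2954102

0.29541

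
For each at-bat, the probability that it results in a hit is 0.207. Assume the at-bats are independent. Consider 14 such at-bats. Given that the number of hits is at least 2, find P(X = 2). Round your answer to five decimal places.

0.29443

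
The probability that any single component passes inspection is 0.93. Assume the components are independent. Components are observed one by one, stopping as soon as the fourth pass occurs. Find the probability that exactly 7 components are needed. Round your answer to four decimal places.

Y = trial on which the fourth success occurs; negative binomial, r=4, p=0.93.
P(Y=7) = C(6,3) · p^4 · (1−p)^3
= 20 · 0.74805 · 0.000343 = 0.005132

0.0051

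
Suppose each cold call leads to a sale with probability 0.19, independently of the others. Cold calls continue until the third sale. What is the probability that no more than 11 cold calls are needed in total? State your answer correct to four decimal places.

Finishing within 11 cold calls ⇔ at least 3 successes in the first 11. With X ~ Binomial(11, 0.19), P(Y ≤ 11) = 1 − P(X ≤ 2).
  k=0: C(11,0)·0.19^0·0.81^11 = 0.098477
  k=1: C(11,1)·0.19^1·0.81^10 = 0.254095
  k=2: C(11,2)·0.19^2·0.81^9 = 0.298013
1 − 0.650585 = 0.349415

0.3494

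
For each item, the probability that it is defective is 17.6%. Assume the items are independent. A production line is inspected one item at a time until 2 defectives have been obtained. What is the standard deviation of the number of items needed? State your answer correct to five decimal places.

Y = total items until the second success; negative binomial with r=2, p=0.176.
SD(Y) = √[r(1−p)/p²] = √(53.2024793) = 7.2940030

7.29400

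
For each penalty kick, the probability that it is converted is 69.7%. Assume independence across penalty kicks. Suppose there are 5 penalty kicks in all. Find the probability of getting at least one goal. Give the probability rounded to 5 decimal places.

0.99745

P(at least one) = 1 − P(none) = 1 − (1 − 0.697)^5
= 1 − 0.0025540 = 0.9974460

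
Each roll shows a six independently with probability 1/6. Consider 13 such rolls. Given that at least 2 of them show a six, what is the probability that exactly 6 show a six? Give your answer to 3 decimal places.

0.015

X ~ Binomial(13, 0.166667). Want P(X=6 | X≥2) = P(X=6) / P(X≥2).
P(X=6) = C(13,6)·0.166667^6·0.833333^7 = 0.01026
P(X≥2) = 1 − 0.09346 − 0.24301 = 0.66353
Ratio = 0.01026 / 0.66353 = 0.01547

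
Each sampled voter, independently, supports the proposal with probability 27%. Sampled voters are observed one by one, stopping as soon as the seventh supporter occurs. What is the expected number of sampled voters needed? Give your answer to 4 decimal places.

Y = total sampled voters until the seventh success; negative binomial with r=7, p=0.27.
E[Y] = r / p = 7 / 0.27 = 25.925926

25.9259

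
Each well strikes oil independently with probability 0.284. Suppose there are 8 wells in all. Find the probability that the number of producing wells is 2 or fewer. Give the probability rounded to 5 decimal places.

X ~ Binomial(8, 0.284); P(X ≤ 2) = Σ C(8,k) p^k (1−p)^(8−k) over k:
  k=0: C(8,0)·0.284^0·0.716^8 = 0.0690723
  k=1: C(8,1)·0.284^1·0.716^7 = 0.2191793
  k=2: C(8,2)·0.284^2·0.716^6 = 0.3042796
Total = 0.5925312

0.59253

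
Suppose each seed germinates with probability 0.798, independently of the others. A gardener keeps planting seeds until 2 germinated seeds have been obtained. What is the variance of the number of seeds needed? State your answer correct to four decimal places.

Y = total seeds until the second success; negative binomial with r=2, p=0.798.
Var(Y) = r(1−p)/p² = 2·0.202 / 0.798² = 0.634418

0.6344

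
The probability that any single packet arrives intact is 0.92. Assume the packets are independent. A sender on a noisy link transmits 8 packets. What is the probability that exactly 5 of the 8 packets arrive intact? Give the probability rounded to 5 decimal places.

0.01890

X ~ Binomial(n=8, p=0.92).
P(X=5) = C(8,5) · p^5 · (1−p)^3
= 56 · 0.65908 · 0.000512 = 0.0188972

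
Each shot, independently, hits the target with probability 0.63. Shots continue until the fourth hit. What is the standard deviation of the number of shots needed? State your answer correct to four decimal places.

Y = total shots until the fourth success; negative binomial with r=4, p=0.63.
SD(Y) = √[r(1−p)/p²] = √(3.728899) = 1.931036

1.9310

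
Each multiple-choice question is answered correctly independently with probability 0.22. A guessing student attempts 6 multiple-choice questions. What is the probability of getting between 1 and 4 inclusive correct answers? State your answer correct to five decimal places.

0.77228

X ~ Binomial(6, 0.22); P(1 ≤ X ≤ 4) = Σ C(6,k) p^k (1−p)^(6−k) over k:
  k=1: C(6,1)·0.22^1·0.78^5 = 0.3811070
  k=2: C(6,2)·0.22^2·0.78^4 = 0.2687293
  k=3: C(6,3)·0.22^3·0.78^3 = 0.1010606
  k=4: C(6,4)·0.22^4·0.78^2 = 0.0213782
Total = 0.7722751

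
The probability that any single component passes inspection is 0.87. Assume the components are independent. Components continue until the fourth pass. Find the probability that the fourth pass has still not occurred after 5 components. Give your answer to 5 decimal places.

0.12920

Needing more than 5 components ⇔ fewer than 4 successes in the first 5. With X ~ Binomial(5, 0.87), P(Y > 5) = P(X ≤ 3).
  k=0: C(5,0)·0.87^0·0.13^5 = 0.0000371
  k=1: C(5,1)·0.87^1·0.13^4 = 0.0012424
  k=2: C(5,2)·0.87^2·0.13^3 = 0.0166291
  k=3: C(5,3)·0.87^3·0.13^2 = 0.1112870
P(X ≤ 3) = 0.1291956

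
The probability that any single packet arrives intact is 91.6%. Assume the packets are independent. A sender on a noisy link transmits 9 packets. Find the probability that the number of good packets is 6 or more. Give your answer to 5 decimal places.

X ~ Binomial(9, 0.916); P(X ≥ 6) = Σ C(9,k) p^k (1−p)^(9−k) over k:
  k=6: C(9,6)·0.916^6·0.084^3 = 0.0294097
  k=7: C(9,7)·0.916^7·0.084^2 = 0.1374451
  k=8: C(9,8)·0.916^8·0.084^1 = 0.3747016
  k=9: C(9,9)·0.916^9·0.084^0 = 0.4540036
Total = 0.9955600

0.99556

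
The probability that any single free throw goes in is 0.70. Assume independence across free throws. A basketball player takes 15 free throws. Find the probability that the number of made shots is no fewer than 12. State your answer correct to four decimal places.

X ~ Binomial(15, 0.70); P(X ≥ 12) = Σ C(15,k) p^k (1−p)^(15−k) over k:
  k=12: C(15,12)·0.70^12·0.30^3 = 0.170040
  k=13: C(15,13)·0.70^13·0.30^2 = 0.091560
  k=14: C(15,14)·0.70^14·0.30^1 = 0.030520
  k=15: C(15,15)·0.70^15·0.30^0 = 0.004748
Total = 0.296868

0.2969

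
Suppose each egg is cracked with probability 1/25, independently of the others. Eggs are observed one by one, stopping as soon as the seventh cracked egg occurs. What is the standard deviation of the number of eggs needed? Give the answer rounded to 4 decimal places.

64.8074

Y = total eggs until the seventh success; negative binomial with r=7, p=0.04.
SD(Y) = √[r(1−p)/p²] = √(4200.000000) = 64.807407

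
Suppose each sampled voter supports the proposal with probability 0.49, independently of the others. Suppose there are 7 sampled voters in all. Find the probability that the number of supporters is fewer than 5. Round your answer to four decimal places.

X ~ Binomial(7, 0.49); P(X ≤ 4) = Σ C(7,k) p^k (1−p)^(7−k) over k:
  k=0: C(7,0)·0.49^0·0.51^7 = 0.008974
  k=1: C(7,1)·0.49^1·0.51^6 = 0.060355
  k=2: C(7,2)·0.49^2·0.51^5 = 0.173965
  k=3: C(7,3)·0.49^3·0.51^4 = 0.278572
  k=4: C(7,4)·0.49^4·0.51^3 = 0.267647
Total = 0.789514

0.7895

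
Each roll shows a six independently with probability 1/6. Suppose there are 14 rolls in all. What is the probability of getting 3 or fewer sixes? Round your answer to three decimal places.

X ~ Binomial(14, 0.166667); P(X ≤ 3) = Σ C(14,k) p^k (1−p)^(14−k) over k:
  k=0: C(14,0)·0.166667^0·0.833333^14 = 0.07789
  k=1: C(14,1)·0.166667^1·0.833333^13 = 0.21808
  k=2: C(14,2)·0.166667^2·0.833333^12 = 0.28351
  k=3: C(14,3)·0.166667^3·0.833333^11 = 0.22681
Total = 0.80628

0.806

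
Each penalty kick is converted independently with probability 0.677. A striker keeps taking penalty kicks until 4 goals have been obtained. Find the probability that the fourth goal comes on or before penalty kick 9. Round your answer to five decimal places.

0.96359

Finishing within 9 penalty kicks ⇔ at least 4 successes in the first 9. With X ~ Binomial(9, 0.677), P(Y ≤ 9) = 1 − P(X ≤ 3).
  k=0: C(9,0)·0.677^0·0.323^9 = 0.0000383
  k=1: C(9,1)·0.677^1·0.323^8 = 0.0007219
  k=2: C(9,2)·0.677^2·0.323^7 = 0.0060520
  k=3: C(9,3)·0.677^3·0.323^6 = 0.0295979
1 − 0.0364100 = 0.9635900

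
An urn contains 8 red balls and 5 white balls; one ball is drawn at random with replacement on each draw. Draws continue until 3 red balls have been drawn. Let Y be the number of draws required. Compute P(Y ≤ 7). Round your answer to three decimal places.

0.918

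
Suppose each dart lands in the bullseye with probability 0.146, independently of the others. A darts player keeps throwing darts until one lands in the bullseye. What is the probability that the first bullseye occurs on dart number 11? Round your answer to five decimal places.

0.03013

Geometric (trials to first success), p = 0.146.
P(Y = 11) = (1−p)^10 · p = 0.20634 · 0.146 = 0.0301253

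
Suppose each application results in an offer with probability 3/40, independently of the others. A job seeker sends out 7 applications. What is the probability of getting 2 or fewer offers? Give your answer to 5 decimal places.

0.98827

X ~ Binomial(7, 0.075); P(X ≤ 2) = Σ C(7,k) p^k (1−p)^(7−k) over k:
  k=0: C(7,0)·0.075^0·0.925^7 = 0.5794182
  k=1: C(7,1)·0.075^1·0.925^6 = 0.3288590
  k=2: C(7,2)·0.075^2·0.925^5 = 0.0799927
Total = 0.9882699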